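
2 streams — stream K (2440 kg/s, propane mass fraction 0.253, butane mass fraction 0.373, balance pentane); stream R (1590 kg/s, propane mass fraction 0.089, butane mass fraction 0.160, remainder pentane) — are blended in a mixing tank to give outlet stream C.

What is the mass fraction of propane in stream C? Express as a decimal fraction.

Total flow out = 2440 + 1590 = 4030 kg/s.
propane in = 2440×0.253 + 1590×0.089 = 758.83 kg/s.
propane mass fraction in C = 758.83/4030 = 0.188.

0.188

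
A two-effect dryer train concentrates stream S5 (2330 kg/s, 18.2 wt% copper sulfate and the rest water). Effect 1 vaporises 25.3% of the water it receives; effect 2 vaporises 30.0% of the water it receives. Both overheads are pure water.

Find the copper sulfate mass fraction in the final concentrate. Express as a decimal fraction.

0.2985

water in feed = 2330×0.818 = 1905.9 kg/s.
After stage 1: water left = (1−0.253)×1905.9 = 1423.7; stream total = 1847.8 kg/s.
After stage 2: water left = (1−0.300)×1423.7 = 996.62; final concentrate = 1420.7 kg/s.
copper sulfate fraction = 424.06/1420.7 = 0.2985.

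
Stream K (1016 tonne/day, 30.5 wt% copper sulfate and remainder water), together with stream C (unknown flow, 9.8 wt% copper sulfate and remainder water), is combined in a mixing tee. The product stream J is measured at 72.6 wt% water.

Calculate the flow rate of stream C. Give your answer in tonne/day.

179 tonne/day

Let C be the unknown flow. Total out = 1016 + C.
water balance: 706.12 + 0.902·C = 0.726·(1016 + C)
(0.902 − 0.726)·C = 0.726×1016 − 706.12 = 31.496
C = 31.496 / 0.176 = 178.95 tonne/day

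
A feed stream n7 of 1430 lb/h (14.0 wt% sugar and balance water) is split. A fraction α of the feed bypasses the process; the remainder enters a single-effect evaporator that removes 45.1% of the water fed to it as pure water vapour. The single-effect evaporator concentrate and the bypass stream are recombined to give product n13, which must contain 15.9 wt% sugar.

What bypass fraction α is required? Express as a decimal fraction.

All 1430×0.140 = 200.2 lb/h of sugar reaches n13, so n13 = 200.2/0.159 = 1259.1 lb/h and vapour = 170.88 lb/h.
The evaporator receives (1−α)·1430 of feed at 0.860 water and removes 0.451 of that water:
0.451×0.860×(1−α)×1430 = 170.88
(1−α) = 170.88/554.64 = 0.3081;  α = 0.6919.

0.692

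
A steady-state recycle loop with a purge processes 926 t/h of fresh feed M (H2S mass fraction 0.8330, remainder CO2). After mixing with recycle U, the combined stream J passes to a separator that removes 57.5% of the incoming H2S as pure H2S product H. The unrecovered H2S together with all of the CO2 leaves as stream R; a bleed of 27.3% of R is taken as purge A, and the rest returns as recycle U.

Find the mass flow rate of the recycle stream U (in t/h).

756.7 t/h

CO2 enters only via M and leaves only via the purge: 926×0.167 = 0.273×(CO2 in R), and the separator passes all CO2, so CO2 in J = CO2 in R = 566.45 t/h.
H2S in J: m_A = 926×0.833 + (1−0.273)·(1−0.575)·m_A, so m_A = 771.36/0.6910 = 1116.3 t/h.
R = (1−0.575)×1116.3 + 566.45 = 1040.9 t/h.
Recycle U = (1−0.273)×1040.9 = 756.71 t/h.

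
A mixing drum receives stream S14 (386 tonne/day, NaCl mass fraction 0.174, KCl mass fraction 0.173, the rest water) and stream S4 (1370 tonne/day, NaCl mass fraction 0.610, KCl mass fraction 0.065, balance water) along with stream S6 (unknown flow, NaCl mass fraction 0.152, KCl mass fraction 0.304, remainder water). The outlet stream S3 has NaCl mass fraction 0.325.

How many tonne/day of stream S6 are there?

1920 tonne/day

Let S6 be the unknown flow. Total out = 1756 + S6.
NaCl balance: 902.86 + 0.152·S6 = 0.325·(1756 + S6)
(0.152 − 0.325)·S6 = 0.325×1756 − 902.86 = -332.16
S6 = -332.16 / -0.173 = 1920 tonne/day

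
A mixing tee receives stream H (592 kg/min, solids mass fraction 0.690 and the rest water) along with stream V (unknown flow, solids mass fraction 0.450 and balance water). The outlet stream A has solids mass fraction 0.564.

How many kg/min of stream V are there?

Let V be the unknown flow. Total out = 592 + V.
solids balance: 408.48 + 0.450·V = 0.564·(592 + V)
(0.450 − 0.564)·V = 0.564×592 − 408.48 = -74.592
V = -74.592 / -0.114 = 654.32 kg/min

654.3 kg/min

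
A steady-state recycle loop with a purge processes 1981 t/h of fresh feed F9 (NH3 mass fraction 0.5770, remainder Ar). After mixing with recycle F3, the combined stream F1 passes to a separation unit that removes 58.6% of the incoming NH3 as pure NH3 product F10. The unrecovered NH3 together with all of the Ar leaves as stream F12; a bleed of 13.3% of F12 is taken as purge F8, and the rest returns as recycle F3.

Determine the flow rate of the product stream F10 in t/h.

1045 t/h

NH3 in F1: m_A = 1981×0.577 + (1−0.133)·(1−0.586)·m_A, so m_A = 1143/0.6411 = 1783 t/h.
Product F10 = 0.586×1783 = 1044.9 t/h.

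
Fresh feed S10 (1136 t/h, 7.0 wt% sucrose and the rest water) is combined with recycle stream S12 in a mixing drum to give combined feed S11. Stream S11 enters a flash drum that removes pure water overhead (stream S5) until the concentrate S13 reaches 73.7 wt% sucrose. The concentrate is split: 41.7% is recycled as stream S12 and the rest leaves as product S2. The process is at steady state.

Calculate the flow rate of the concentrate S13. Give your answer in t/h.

185.1 t/h

Overall sucrose balance (none leaves overhead): sucrose in fresh feed = sucrose in product, i.e. 1136×0.070 = (1−0.417)·S13·0.737.
S13 = 79.52/(0.737×0.583) = 185.07 t/h.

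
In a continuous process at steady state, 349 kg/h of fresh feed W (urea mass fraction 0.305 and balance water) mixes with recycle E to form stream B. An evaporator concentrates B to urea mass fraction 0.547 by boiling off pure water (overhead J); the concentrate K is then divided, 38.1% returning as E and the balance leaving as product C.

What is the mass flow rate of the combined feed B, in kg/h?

Overall urea balance (none leaves overhead): urea in fresh feed = urea in product, i.e. 349×0.305 = (1−0.381)·K·0.547.
K = 106.44/(0.547×0.619) = 314.37 kg/h.
Recycle E = 0.381×314.37 = 119.78 kg/h.
Combined feed B = 349 + 119.78 = 468.78 kg/h.

468.8 kg/h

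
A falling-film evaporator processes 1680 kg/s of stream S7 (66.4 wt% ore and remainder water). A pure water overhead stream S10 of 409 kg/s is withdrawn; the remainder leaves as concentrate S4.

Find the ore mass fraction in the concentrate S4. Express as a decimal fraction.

0.878

ore is not removed: 1680×0.664 = 1115.5 kg/s of ore enters S4.
Concentrate = 1680 − 409 = 1271 kg/s.
Mass fraction = 1115.5/1271 = 0.878.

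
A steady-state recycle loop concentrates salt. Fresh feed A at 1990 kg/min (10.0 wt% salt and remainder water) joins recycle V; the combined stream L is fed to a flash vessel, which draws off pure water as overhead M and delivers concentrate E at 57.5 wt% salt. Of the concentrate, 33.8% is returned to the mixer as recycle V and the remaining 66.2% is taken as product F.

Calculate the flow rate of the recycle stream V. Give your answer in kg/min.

176.7 kg/min

Overall salt balance (none leaves overhead): salt in fresh feed = salt in product, i.e. 1990×0.100 = (1−0.338)·E·0.575.
E = 199/(0.575×0.662) = 522.79 kg/min.
Recycle V = 0.338×522.79 = 176.7 kg/min.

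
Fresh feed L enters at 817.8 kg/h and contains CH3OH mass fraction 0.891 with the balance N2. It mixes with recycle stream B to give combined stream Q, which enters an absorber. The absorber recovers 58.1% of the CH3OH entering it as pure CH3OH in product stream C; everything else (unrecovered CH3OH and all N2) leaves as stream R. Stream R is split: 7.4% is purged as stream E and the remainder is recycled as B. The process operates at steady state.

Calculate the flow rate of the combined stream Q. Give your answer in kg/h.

N2 enters only via L and leaves only via the purge: 817.8×0.109 = 0.074×(N2 in R), and the absorber passes all N2, so N2 in Q = N2 in R = 1204.6 kg/h.
CH3OH in Q: m_A = 817.8×0.891 + (1−0.074)·(1−0.581)·m_A, so m_A = 728.66/0.6120 = 1190.6 kg/h.
Q = 1190.6 + 1204.6 = 2395.2 kg/h.

2395 kg/h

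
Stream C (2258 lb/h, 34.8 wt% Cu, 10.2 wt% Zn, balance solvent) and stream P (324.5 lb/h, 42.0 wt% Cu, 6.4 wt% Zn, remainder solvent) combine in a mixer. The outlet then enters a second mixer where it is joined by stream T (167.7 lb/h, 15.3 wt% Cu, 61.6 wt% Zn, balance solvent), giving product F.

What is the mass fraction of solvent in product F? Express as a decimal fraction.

Overall, product flow = 2750.2 lb/h.
solvent in = 2258×0.550 + 324.5×0.516 + 167.7×0.231 = 1448.1 lb/h.
solvent fraction in F = 0.5265.

0.5265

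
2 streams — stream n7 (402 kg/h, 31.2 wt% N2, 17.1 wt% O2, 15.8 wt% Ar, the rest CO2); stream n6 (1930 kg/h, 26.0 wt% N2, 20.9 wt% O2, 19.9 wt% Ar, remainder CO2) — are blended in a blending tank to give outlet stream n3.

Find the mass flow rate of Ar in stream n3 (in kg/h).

Ar out = Ar in = 402×0.158 + 1930×0.199 = 447.59 kg/h.

447.6 kg/h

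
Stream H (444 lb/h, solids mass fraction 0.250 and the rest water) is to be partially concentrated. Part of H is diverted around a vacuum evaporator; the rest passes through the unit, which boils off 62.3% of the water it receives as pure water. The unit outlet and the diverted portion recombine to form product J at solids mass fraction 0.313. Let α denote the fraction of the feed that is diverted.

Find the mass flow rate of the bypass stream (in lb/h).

All 444×0.250 = 111 lb/h of solids reaches J, so J = 111/0.313 = 354.63 lb/h and vapour = 89.367 lb/h.
The evaporator receives (1−α)·444 of feed at 0.750 water and removes 0.623 of that water:
0.623×0.750×(1−α)×444 = 89.367
(1−α) = 89.367/207.46 = 0.4308;  α = 0.5692.
Bypass flow = 0.5692×444 = 252.74 lb/h.

252.7 lb/h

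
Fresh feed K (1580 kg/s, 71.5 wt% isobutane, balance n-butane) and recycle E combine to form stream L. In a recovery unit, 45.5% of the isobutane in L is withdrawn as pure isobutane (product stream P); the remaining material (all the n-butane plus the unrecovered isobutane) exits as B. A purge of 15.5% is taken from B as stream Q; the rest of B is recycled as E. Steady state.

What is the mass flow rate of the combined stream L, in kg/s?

n-butane enters only via K and leaves only via the purge: 1580×0.285 = 0.155×(n-butane in B), and the recovery unit passes all n-butane, so n-butane in L = n-butane in B = 2905.2 kg/s.
isobutane in L: m_A = 1580×0.715 + (1−0.155)·(1−0.455)·m_A, so m_A = 1129.7/0.5395 = 2094.1 kg/s.
L = 2094.1 + 2905.2 = 4999.2 kg/s.

4999 kg/s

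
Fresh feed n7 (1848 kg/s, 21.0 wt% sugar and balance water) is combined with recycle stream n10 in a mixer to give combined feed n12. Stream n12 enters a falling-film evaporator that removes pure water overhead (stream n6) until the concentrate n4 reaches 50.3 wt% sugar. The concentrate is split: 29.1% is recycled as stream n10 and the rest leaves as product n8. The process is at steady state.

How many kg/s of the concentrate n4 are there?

Overall sugar balance (none leaves overhead): sugar in fresh feed = sugar in product, i.e. 1848×0.210 = (1−0.291)·n4·0.503.
n4 = 388.08/(0.503×0.709) = 1088.2 kg/s.

1088 kg/s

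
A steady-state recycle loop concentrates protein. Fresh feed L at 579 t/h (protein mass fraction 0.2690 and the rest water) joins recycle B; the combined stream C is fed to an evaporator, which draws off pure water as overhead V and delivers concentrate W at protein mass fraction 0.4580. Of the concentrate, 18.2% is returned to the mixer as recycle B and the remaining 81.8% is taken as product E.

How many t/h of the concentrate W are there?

Overall protein balance (none leaves overhead): protein in fresh feed = protein in product, i.e. 579×0.269 = (1−0.182)·W·0.458.
W = 155.75/(0.458×0.818) = 415.73 t/h.

415.7 t/h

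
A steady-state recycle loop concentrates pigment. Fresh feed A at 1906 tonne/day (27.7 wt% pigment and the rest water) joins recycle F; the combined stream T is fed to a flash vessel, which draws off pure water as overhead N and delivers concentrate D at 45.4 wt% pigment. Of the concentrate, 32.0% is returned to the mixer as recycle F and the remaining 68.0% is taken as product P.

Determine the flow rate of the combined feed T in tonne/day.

2453 tonne/day

Overall pigment balance (none leaves overhead): pigment in fresh feed = pigment in product, i.e. 1906×0.277 = (1−0.320)·D·0.454.
D = 527.96/(0.454×0.680) = 1710.2 tonne/day.
Recycle F = 0.320×1710.2 = 547.25 tonne/day.
Combined feed T = 1906 + 547.25 = 2453.3 tonne/day.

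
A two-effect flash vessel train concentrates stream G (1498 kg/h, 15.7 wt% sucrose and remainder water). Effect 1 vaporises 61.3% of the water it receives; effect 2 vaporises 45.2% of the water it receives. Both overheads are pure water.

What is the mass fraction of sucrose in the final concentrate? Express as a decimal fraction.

0.468

water in feed = 1498×0.843 = 1262.8 kg/h.
After stage 1: water left = (1−0.613)×1262.8 = 488.71; stream total = 723.9 kg/h.
After stage 2: water left = (1−0.452)×488.71 = 267.81; final concentrate = 503 kg/h.
sucrose fraction = 235.19/503 = 0.468.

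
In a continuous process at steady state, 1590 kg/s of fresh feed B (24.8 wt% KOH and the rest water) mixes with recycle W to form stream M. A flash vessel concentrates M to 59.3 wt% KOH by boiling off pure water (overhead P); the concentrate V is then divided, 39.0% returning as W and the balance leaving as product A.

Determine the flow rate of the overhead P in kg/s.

Overall KOH balance (none leaves overhead): KOH in fresh feed = KOH in product, i.e. 1590×0.248 = (1−0.390)·V·0.593.
V = 394.32/(0.593×0.610) = 1090.1 kg/s.
Recycle W = 0.390×1090.1 = 425.14 kg/s.
Combined feed M = 1590 + 425.14 = 2015.1 kg/s.
Overhead P = M − V = 2015.1 − 1090.1 = 925.04 kg/s.

925 kg/s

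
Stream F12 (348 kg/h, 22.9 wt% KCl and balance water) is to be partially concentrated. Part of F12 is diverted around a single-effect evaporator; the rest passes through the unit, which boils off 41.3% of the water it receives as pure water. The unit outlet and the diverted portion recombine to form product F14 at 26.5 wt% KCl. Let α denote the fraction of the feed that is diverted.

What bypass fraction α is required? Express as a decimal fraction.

All 348×0.229 = 79.692 kg/h of KCl reaches F14, so F14 = 79.692/0.265 = 300.72 kg/h and vapour = 47.275 kg/h.
The evaporator receives (1−α)·348 of feed at 0.771 water and removes 0.413 of that water:
0.413×0.771×(1−α)×348 = 47.275
(1−α) = 47.275/110.81 = 0.4266;  α = 0.5734.

0.573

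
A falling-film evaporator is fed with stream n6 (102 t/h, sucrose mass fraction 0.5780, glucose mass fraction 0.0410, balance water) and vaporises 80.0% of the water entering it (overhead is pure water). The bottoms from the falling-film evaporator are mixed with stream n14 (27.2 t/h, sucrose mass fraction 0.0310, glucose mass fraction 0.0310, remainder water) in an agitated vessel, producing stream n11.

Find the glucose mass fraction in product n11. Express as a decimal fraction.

0.0512

Vapour removed = 0.800×0.381×102 = 31.09 t/h; concentrate = 70.91 t/h.
glucose reaching the mixer = 4.182 (from concentrate) + 27.2×0.031 = 5.0252 t/h.
Product flow = 70.91 + 27.2 = 98.11 t/h; glucose fraction = 0.0512.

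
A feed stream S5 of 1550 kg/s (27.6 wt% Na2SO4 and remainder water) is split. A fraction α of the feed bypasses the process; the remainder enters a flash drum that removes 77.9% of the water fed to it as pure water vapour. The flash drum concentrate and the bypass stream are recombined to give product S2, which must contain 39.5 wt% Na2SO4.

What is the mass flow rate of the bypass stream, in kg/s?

722 kg/s

All 1550×0.276 = 427.8 kg/s of Na2SO4 reaches S2, so S2 = 427.8/0.395 = 1083 kg/s and vapour = 466.96 kg/s.
The evaporator receives (1−α)·1550 of feed at 0.724 water and removes 0.779 of that water:
0.779×0.724×(1−α)×1550 = 466.96
(1−α) = 466.96/874.19 = 0.5342;  α = 0.4658.
Bypass flow = 0.4658×1550 = 722.05 kg/s.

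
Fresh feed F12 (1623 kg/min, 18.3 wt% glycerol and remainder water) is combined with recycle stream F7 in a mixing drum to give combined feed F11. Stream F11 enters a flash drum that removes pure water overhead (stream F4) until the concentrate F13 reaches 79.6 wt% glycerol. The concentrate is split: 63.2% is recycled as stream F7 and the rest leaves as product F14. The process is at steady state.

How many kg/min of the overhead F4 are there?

Overall glycerol balance (none leaves overhead): glycerol in fresh feed = glycerol in product, i.e. 1623×0.183 = (1−0.632)·F13·0.796.
F13 = 297.01/(0.796×0.368) = 1013.9 kg/min.
Recycle F7 = 0.632×1013.9 = 640.8 kg/min.
Combined feed F11 = 1623 + 640.8 = 2263.8 kg/min.
Overhead F4 = F11 − F13 = 2263.8 − 1013.9 = 1249.9 kg/min.

1250 kg/min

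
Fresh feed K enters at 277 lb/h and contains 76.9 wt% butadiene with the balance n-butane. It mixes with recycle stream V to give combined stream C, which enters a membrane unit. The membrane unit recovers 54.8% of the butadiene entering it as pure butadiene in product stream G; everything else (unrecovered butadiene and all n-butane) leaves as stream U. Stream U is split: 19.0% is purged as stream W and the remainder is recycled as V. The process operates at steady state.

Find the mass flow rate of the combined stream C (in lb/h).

n-butane enters only via K and leaves only via the purge: 277×0.231 = 0.190×(n-butane in U), and the membrane unit passes all n-butane, so n-butane in C = n-butane in U = 336.77 lb/h.
butadiene in C: m_A = 277×0.769 + (1−0.190)·(1−0.548)·m_A, so m_A = 213.01/0.6339 = 336.05 lb/h.
C = 336.05 + 336.77 = 672.82 lb/h.

672.8 lb/h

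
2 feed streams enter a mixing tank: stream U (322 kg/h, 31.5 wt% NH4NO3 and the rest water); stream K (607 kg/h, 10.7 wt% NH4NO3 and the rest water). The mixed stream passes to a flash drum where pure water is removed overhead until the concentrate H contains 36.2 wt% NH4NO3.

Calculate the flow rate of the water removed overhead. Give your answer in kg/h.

469.4 kg/h

NH4NO3 entering = 322×0.315 + 607×0.107 = 166.38 kg/h.
All NH4NO3 reports to H, so H = 166.38/0.362 = 459.61 kg/h.
Total feed = 929 kg/h; overhead = 929 − 459.61 = 469.39 kg/h.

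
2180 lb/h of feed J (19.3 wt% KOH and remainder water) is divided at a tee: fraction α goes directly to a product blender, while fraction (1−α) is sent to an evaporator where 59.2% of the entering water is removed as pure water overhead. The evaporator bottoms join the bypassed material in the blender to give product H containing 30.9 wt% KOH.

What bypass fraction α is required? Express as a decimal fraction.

0.214

All 2180×0.193 = 420.74 lb/h of KOH reaches H, so H = 420.74/0.309 = 1361.6 lb/h and vapour = 818.38 lb/h.
The evaporator receives (1−α)·2180 of feed at 0.807 water and removes 0.592 of that water:
0.592×0.807×(1−α)×2180 = 818.38
(1−α) = 818.38/1041.5 = 0.7858;  α = 0.2142.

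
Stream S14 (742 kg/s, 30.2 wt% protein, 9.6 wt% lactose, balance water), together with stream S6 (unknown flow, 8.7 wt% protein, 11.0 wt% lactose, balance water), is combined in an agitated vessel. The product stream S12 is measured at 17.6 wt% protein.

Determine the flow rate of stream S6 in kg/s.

1050 kg/s

Let S6 be the unknown flow. Total out = 742 + S6.
protein balance: 224.08 + 0.087·S6 = 0.176·(742 + S6)
(0.087 − 0.176)·S6 = 0.176×742 − 224.08 = -93.492
S6 = -93.492 / -0.089 = 1050.5 kg/s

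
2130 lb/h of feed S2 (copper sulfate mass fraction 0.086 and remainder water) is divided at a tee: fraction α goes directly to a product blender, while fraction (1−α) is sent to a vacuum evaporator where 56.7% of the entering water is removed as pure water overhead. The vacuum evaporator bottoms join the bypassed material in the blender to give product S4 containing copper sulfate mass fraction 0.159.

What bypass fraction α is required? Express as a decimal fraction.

0.114

All 2130×0.086 = 183.18 lb/h of copper sulfate reaches S4, so S4 = 183.18/0.159 = 1152.1 lb/h and vapour = 977.92 lb/h.
The evaporator receives (1−α)·2130 of feed at 0.914 water and removes 0.567 of that water:
0.567×0.914×(1−α)×2130 = 977.92
(1−α) = 977.92/1103.8 = 0.8859;  α = 0.1141.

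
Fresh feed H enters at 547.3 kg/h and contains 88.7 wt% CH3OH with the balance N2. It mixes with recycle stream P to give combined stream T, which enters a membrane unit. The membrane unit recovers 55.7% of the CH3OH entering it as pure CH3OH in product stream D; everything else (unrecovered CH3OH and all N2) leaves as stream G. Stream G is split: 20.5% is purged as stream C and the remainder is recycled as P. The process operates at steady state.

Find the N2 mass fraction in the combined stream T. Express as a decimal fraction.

0.2870

N2 enters only via H and leaves only via the purge: 547.3×0.113 = 0.205×(N2 in G), and the membrane unit passes all N2, so N2 in T = N2 in G = 301.68 kg/h.
CH3OH in T: m_A = 547.3×0.887 + (1−0.205)·(1−0.557)·m_A, so m_A = 485.46/0.6478 = 749.37 kg/h.
T = 749.37 + 301.68 = 1051.1 kg/h.
N2 fraction in T = 301.68/1051.1 = 0.2870.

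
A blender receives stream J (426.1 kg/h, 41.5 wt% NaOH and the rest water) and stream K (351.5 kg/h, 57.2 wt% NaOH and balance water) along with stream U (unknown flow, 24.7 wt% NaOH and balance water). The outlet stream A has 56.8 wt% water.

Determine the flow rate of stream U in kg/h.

Let U be the unknown flow. Total out = 777.6 + U.
water balance: 399.71 + 0.753·U = 0.568·(777.6 + U)
(0.753 − 0.568)·U = 0.568×777.6 − 399.71 = 41.966
U = 41.966 / 0.185 = 226.84 kg/h

226.8 kg/h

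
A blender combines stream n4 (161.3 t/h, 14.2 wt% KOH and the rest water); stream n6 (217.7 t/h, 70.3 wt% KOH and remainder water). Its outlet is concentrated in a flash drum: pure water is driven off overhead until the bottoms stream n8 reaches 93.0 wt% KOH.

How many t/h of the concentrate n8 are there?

189.2 t/h

KOH entering = 161.3×0.142 + 217.7×0.703 = 175.95 t/h.
All KOH reports to n8, so n8 = 175.95/0.930 = 189.19 t/h.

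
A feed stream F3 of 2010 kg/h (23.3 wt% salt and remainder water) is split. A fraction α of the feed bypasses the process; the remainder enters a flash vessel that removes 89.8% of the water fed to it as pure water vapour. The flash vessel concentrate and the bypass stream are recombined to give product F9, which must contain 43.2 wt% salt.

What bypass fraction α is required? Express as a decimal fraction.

0.331

All 2010×0.233 = 468.33 kg/h of salt reaches F9, so F9 = 468.33/0.432 = 1084.1 kg/h and vapour = 925.9 kg/h.
The evaporator receives (1−α)·2010 of feed at 0.767 water and removes 0.898 of that water:
0.898×0.767×(1−α)×2010 = 925.9
(1−α) = 925.9/1384.4 = 0.6688;  α = 0.3312.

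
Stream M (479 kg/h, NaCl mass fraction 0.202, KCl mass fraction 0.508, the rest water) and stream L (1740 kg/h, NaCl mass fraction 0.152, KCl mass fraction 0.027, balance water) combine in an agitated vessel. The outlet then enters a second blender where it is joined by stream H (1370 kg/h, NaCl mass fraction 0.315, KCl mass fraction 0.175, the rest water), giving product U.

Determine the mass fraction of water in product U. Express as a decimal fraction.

0.631

Overall, product flow = 3589 kg/h.
water in = 479×0.290 + 1740×0.821 + 1370×0.510 = 2266.2 kg/h.
water fraction in U = 0.631.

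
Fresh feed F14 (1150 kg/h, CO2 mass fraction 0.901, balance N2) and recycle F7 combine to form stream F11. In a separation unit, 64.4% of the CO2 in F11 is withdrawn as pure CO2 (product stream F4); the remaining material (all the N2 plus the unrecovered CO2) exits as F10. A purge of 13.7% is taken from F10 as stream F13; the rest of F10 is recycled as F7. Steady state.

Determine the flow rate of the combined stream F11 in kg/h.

2327 kg/h

N2 enters only via F14 and leaves only via the purge: 1150×0.099 = 0.137×(N2 in F10), and the separation unit passes all N2, so N2 in F11 = N2 in F10 = 831.02 kg/h.
CO2 in F11: m_A = 1150×0.901 + (1−0.137)·(1−0.644)·m_A, so m_A = 1036.2/0.6928 = 1495.7 kg/h.
F11 = 1495.7 + 831.02 = 2326.7 kg/h.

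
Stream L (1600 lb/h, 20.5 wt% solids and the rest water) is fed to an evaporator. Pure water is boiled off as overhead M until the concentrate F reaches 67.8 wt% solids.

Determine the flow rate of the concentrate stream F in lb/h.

483.8 lb/h

solids is conserved: 1600×0.205 = 328 lb/h all reports to the concentrate.
Concentrate = 328/(target fraction) = 483.78 lb/h.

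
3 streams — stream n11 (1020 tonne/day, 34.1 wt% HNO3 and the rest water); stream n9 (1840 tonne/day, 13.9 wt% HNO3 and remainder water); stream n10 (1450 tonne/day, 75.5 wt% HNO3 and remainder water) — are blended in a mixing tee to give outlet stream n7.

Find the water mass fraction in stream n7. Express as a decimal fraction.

Total flow out = 1020 + 1840 + 1450 = 4310 tonne/day.
water in = 1020×0.659 + 1840×0.861 + 1450×0.245 = 2611.7 tonne/day.
water mass fraction in n7 = 2611.7/4310 = 0.6060.

0.6060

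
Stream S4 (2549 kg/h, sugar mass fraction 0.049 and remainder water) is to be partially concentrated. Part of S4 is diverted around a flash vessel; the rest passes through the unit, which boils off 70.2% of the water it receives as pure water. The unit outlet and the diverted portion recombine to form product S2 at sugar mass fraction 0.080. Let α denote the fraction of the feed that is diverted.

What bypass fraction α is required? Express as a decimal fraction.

0.420

All 2549×0.049 = 124.9 kg/h of sugar reaches S2, so S2 = 124.9/0.080 = 1561.3 kg/h and vapour = 987.74 kg/h.
The evaporator receives (1−α)·2549 of feed at 0.951 water and removes 0.702 of that water:
0.702×0.951×(1−α)×2549 = 987.74
(1−α) = 987.74/1701.7 = 0.5804;  α = 0.4196.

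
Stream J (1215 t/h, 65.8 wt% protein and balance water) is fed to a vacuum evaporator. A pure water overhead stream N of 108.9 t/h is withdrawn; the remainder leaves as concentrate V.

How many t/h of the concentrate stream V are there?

Concentrate = 1215 − 108.9 = 1106.1 t/h.

1106 t/h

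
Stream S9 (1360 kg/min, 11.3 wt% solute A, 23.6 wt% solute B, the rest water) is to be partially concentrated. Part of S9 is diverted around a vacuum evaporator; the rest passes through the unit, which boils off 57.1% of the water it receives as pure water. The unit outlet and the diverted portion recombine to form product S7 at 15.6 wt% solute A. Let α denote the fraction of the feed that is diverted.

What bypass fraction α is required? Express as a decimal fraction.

0.258

All 1360×0.113 = 153.68 kg/min of solute A reaches S7, so S7 = 153.68/0.156 = 985.13 kg/min and vapour = 374.87 kg/min.
The evaporator receives (1−α)·1360 of feed at 0.651 water and removes 0.571 of that water:
0.571×0.651×(1−α)×1360 = 374.87
(1−α) = 374.87/505.54 = 0.7415;  α = 0.2585.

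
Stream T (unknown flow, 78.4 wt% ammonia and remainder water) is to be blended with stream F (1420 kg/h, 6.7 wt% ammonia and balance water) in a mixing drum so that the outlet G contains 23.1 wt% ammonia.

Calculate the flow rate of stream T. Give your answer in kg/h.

421.1 kg/h

Let T be the unknown flow. Total out = 1420 + T.
ammonia balance: 95.14 + 0.784·T = 0.231·(1420 + T)
(0.784 − 0.231)·T = 0.231×1420 − 95.14 = 232.88
T = 232.88 / 0.553 = 421.12 kg/h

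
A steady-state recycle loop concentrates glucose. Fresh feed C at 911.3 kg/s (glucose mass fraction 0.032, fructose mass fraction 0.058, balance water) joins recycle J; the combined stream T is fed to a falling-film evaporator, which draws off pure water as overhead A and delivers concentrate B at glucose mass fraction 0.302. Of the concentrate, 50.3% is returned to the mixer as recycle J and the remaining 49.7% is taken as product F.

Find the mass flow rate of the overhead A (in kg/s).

814.7 kg/s

Overall glucose balance (none leaves overhead): glucose in fresh feed = glucose in product, i.e. 911.3×0.032 = (1−0.503)·B·0.302.
B = 29.162/(0.302×0.497) = 194.29 kg/s.
Recycle J = 0.503×194.29 = 97.727 kg/s.
Combined feed T = 911.3 + 97.727 = 1009 kg/s.
Overhead A = T − B = 1009 − 194.29 = 814.74 kg/s.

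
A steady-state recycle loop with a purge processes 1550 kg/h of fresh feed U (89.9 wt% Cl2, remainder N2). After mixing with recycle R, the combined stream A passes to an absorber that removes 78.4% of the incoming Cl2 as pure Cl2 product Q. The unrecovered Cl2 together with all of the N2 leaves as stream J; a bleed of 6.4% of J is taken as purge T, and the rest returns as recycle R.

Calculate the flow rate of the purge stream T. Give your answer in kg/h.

180.7 kg/h

N2 enters only via U and leaves only via the purge: 1550×0.101 = 0.064×(N2 in J), and the absorber passes all N2, so N2 in A = N2 in J = 2446.1 kg/h.
Cl2 in A: m_A = 1550×0.899 + (1−0.064)·(1−0.784)·m_A, so m_A = 1393.5/0.7978 = 1746.6 kg/h.
J = (1−0.784)×1746.6 + 2446.1 = 2823.4 kg/h.
Purge T = 0.064×2823.4 = 180.69 kg/h.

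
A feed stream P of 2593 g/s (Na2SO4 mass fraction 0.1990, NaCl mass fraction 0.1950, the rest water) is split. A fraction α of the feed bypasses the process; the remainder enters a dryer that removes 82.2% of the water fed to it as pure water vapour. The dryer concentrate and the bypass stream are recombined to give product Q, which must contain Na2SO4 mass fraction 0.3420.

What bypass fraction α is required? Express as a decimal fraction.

All 2593×0.199 = 516.01 g/s of Na2SO4 reaches Q, so Q = 516.01/0.342 = 1508.8 g/s and vapour = 1084.2 g/s.
The evaporator receives (1−α)·2593 of feed at 0.606 water and removes 0.822 of that water:
0.822×0.606×(1−α)×2593 = 1084.2
(1−α) = 1084.2/1291.7 = 0.8394;  α = 0.1606.

0.161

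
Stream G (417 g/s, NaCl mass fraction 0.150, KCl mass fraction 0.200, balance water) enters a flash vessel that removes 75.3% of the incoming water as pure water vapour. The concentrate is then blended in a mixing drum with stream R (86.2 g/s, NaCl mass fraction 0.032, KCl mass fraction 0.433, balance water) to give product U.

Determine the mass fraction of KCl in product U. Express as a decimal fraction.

Vapour removed = 0.753×0.650×417 = 204.1 g/s; concentrate = 212.9 g/s.
KCl reaching the mixer = 83.4 (from concentrate) + 86.2×0.433 = 120.72 g/s.
Product flow = 212.9 + 86.2 = 299.1 g/s; KCl fraction = 0.404.

0.404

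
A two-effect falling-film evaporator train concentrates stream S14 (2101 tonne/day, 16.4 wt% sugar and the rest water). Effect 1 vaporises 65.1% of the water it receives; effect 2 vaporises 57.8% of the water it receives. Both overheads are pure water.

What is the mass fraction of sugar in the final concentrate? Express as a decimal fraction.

water in feed = 2101×0.836 = 1756.4 tonne/day.
After stage 1: water left = (1−0.651)×1756.4 = 613; stream total = 957.56 tonne/day.
After stage 2: water left = (1−0.578)×613 = 258.68; final concentrate = 603.25 tonne/day.
sugar fraction = 344.56/603.25 = 0.571.

0.571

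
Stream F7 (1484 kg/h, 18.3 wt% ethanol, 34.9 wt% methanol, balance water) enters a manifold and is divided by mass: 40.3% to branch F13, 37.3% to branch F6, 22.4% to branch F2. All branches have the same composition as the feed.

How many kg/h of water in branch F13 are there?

Branch F13 total = 0.403×1484 = 598.05 kg/h.
water in F13 = 0.468×598.05 = 279.89 kg/h.

279.9 kg/h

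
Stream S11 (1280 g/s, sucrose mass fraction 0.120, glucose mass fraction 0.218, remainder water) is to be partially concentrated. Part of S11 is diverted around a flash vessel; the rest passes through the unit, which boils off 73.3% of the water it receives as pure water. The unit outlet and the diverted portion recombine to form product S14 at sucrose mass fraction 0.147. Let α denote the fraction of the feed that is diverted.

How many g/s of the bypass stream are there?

795.5 g/s

All 1280×0.120 = 153.6 g/s of sucrose reaches S14, so S14 = 153.6/0.147 = 1044.9 g/s and vapour = 235.1 g/s.
The evaporator receives (1−α)·1280 of feed at 0.662 water and removes 0.733 of that water:
0.733×0.662×(1−α)×1280 = 235.1
(1−α) = 235.1/621.11 = 0.3785;  α = 0.6215.
Bypass flow = 0.6215×1280 = 795.5 g/s.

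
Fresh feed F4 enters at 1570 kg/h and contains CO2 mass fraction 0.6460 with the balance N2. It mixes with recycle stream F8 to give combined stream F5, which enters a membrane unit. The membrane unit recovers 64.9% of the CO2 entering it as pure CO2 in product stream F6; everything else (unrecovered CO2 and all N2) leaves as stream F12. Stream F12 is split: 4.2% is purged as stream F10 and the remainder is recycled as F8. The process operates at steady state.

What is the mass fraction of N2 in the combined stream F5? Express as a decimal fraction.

0.8965

N2 enters only via F4 and leaves only via the purge: 1570×0.354 = 0.042×(N2 in F12), and the membrane unit passes all N2, so N2 in F5 = N2 in F12 = 13233 kg/h.
CO2 in F5: m_A = 1570×0.646 + (1−0.042)·(1−0.649)·m_A, so m_A = 1014.2/0.6637 = 1528 kg/h.
F5 = 1528 + 13233 = 14761 kg/h.
N2 fraction in F5 = 13233/14761 = 0.8965.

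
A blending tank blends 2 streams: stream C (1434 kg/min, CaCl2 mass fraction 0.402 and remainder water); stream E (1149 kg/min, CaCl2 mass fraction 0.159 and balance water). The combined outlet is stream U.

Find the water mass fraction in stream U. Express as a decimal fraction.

Total flow out = 1434 + 1149 = 2583 kg/min.
water in = 1434×0.598 + 1149×0.841 = 1823.8 kg/min.
water mass fraction in U = 1823.8/2583 = 0.706.

0.706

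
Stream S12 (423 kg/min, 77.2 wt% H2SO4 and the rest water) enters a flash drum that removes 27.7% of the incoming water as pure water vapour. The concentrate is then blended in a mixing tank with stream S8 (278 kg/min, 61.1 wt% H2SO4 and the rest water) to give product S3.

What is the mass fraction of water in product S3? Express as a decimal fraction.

Vapour removed = 0.277×0.228×423 = 26.715 kg/min; concentrate = 396.29 kg/min.
water reaching the mixer = 69.729 (from concentrate) + 278×0.389 = 177.87 kg/min.
Product flow = 396.29 + 278 = 674.29 kg/min; water fraction = 0.264.

0.264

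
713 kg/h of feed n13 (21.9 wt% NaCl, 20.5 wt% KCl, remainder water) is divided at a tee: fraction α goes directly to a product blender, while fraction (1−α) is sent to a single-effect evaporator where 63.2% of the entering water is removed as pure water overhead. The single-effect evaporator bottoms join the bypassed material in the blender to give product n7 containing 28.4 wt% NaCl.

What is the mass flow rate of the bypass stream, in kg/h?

All 713×0.219 = 156.15 kg/h of NaCl reaches n7, so n7 = 156.15/0.284 = 549.81 kg/h and vapour = 163.19 kg/h.
The evaporator receives (1−α)·713 of feed at 0.576 water and removes 0.632 of that water:
0.632×0.576×(1−α)×713 = 163.19
(1−α) = 163.19/259.55 = 0.6287;  α = 0.3713.
Bypass flow = 0.3713×713 = 264.72 kg/h.

264.7 kg/h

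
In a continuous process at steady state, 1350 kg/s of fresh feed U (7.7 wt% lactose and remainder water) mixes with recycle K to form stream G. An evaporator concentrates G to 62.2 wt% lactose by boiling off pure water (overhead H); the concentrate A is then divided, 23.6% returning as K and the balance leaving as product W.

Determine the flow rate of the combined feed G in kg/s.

Overall lactose balance (none leaves overhead): lactose in fresh feed = lactose in product, i.e. 1350×0.077 = (1−0.236)·A·0.622.
A = 103.95/(0.622×0.764) = 218.75 kg/s.
Recycle K = 0.236×218.75 = 51.624 kg/s.
Combined feed G = 1350 + 51.624 = 1401.6 kg/s.

1402 kg/s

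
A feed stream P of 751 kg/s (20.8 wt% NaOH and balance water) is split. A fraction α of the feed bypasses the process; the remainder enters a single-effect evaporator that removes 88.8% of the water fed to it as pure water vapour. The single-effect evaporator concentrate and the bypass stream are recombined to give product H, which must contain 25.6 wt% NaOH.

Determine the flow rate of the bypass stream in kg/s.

550.8 kg/s

All 751×0.208 = 156.21 kg/s of NaOH reaches H, so H = 156.21/0.256 = 610.19 kg/s and vapour = 140.81 kg/s.
The evaporator receives (1−α)·751 of feed at 0.792 water and removes 0.888 of that water:
0.888×0.792×(1−α)×751 = 140.81
(1−α) = 140.81/528.18 = 0.2666;  α = 0.7334.
Bypass flow = 0.7334×751 = 550.78 kg/s.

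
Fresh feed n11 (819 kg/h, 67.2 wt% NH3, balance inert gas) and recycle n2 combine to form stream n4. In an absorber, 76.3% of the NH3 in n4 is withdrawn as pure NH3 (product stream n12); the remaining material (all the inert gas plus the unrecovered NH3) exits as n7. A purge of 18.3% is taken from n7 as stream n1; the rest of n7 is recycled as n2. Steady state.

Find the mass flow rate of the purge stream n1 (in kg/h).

298.2 kg/h

inert gas enters only via n11 and leaves only via the purge: 819×0.328 = 0.183×(inert gas in n7), and the absorber passes all inert gas, so inert gas in n4 = inert gas in n7 = 1467.9 kg/h.
NH3 in n4: m_A = 819×0.672 + (1−0.183)·(1−0.763)·m_A, so m_A = 550.37/0.8064 = 682.52 kg/h.
n7 = (1−0.763)×682.52 + 1467.9 = 1629.7 kg/h.
Purge n1 = 0.183×1629.7 = 298.23 kg/h.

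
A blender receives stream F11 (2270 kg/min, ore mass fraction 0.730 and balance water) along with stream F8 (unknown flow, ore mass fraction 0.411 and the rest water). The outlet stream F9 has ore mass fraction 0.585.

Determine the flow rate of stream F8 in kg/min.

Let F8 be the unknown flow. Total out = 2270 + F8.
ore balance: 1657.1 + 0.411·F8 = 0.585·(2270 + F8)
(0.411 − 0.585)·F8 = 0.585×2270 − 1657.1 = -329.15
F8 = -329.15 / -0.174 = 1891.7 kg/min

1892 kg/min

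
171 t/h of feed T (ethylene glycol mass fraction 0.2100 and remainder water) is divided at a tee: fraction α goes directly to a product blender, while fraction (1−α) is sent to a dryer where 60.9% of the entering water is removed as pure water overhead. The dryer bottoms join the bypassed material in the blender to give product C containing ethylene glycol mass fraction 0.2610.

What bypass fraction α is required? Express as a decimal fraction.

All 171×0.210 = 35.91 t/h of ethylene glycol reaches C, so C = 35.91/0.261 = 137.59 t/h and vapour = 33.414 t/h.
The evaporator receives (1−α)·171 of feed at 0.790 water and removes 0.609 of that water:
0.609×0.790×(1−α)×171 = 33.414
(1−α) = 33.414/82.27 = 0.4061;  α = 0.5939.

0.594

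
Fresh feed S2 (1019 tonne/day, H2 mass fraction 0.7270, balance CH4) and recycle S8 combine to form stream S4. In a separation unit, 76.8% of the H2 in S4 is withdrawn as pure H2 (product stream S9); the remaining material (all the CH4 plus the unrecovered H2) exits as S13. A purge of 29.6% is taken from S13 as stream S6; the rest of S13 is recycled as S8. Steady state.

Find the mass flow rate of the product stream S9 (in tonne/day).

680 tonne/day

H2 in S4: m_A = 1019×0.727 + (1−0.296)·(1−0.768)·m_A, so m_A = 740.81/0.8367 = 885.43 tonne/day.
Product S9 = 0.768×885.43 = 680.01 tonne/day.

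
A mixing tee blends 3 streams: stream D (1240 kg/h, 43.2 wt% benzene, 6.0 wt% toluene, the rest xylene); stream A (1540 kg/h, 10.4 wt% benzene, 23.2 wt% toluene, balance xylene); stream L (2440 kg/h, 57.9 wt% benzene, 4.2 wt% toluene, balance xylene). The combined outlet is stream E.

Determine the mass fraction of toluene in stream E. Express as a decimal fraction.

0.1023

Total flow out = 1240 + 1540 + 2440 = 5220 kg/h.
toluene in = 1240×0.060 + 1540×0.232 + 2440×0.042 = 534.16 kg/h.
toluene mass fraction in E = 534.16/5220 = 0.1023.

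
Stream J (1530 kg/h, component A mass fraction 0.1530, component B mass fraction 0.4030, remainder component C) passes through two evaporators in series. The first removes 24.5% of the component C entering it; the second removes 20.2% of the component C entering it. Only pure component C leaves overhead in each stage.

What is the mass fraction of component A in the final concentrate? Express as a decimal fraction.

0.1858

component C in feed = 1530×0.444 = 679.32 kg/h.
After stage 1: component C left = (1−0.245)×679.32 = 512.89; stream total = 1363.6 kg/h.
After stage 2: component C left = (1−0.202)×512.89 = 409.28; final concentrate = 1260 kg/h.
component A fraction = 234.09/1260 = 0.1858.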